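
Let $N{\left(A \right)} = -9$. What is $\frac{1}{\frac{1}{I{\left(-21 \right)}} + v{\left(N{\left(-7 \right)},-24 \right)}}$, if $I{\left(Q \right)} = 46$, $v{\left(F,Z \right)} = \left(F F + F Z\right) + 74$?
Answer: $\frac{46}{17067} \approx 0.0026953$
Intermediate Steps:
$v{\left(F,Z \right)} = 74 + F^{2} + F Z$ ($v{\left(F,Z \right)} = \left(F^{2} + F Z\right) + 74 = 74 + F^{2} + F Z$)
$\frac{1}{\frac{1}{I{\left(-21 \right)}} + v{\left(N{\left(-7 \right)},-24 \right)}} = \frac{1}{\frac{1}{46} + \left(74 + \left(-9\right)^{2} - -216\right)} = \frac{1}{\frac{1}{46} + \left(74 + 81 + 216\right)} = \frac{1}{\frac{1}{46} + 371} = \frac{1}{\frac{17067}{46}} = \frac{46}{17067}$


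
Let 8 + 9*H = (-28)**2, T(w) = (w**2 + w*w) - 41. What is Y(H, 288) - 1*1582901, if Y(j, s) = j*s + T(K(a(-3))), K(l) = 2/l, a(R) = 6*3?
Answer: -126206908/81 ≈ -1.5581e+6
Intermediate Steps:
a(R) = 18
T(w) = -41 + 2*w**2 (T(w) = (w**2 + w**2) - 41 = 2*w**2 - 41 = -41 + 2*w**2)
H = 776/9 (H = -8/9 + (1/9)*(-28)**2 = -8/9 + (1/9)*784 = -8/9 + 784/9 = 776/9 ≈ 86.222)
Y(j, s) = -3319/81 + j*s (Y(j, s) = j*s + (-41 + 2*(2/18)**2) = j*s + (-41 + 2*(2*(1/18))**2) = j*s + (-41 + 2*(1/9)**2) = j*s + (-41 + 2*(1/81)) = j*s + (-41 + 2/81) = j*s - 3319/81 = -3319/81 + j*s)
Y(H, 288) - 1*1582901 = (-3319/81 + (776/9)*288) - 1*1582901 = (-3319/81 + 24832) - 1582901 = 2008073/81 - 1582901 = -126206908/81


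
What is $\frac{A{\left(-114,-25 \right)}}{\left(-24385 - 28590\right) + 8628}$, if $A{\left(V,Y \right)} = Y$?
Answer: $\frac{25}{44347} \approx 0.00056374$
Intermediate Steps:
$\frac{A{\left(-114,-25 \right)}}{\left(-24385 - 28590\right) + 8628} = - \frac{25}{\left(-24385 - 28590\right) + 8628} = - \frac{25}{-52975 + 8628} = - \frac{25}{-44347} = \left(-25\right) \left(- \frac{1}{44347}\right) = \frac{25}{44347}$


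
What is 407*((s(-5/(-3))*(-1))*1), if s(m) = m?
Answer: -2035/3 ≈ -678.33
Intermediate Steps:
407*((s(-5/(-3))*(-1))*1) = 407*((-5/(-3)*(-1))*1) = 407*((-5*(-1/3)*(-1))*1) = 407*(((5/3)*(-1))*1) = 407*(-5/3*1) = 407*(-5/3) = -2035/3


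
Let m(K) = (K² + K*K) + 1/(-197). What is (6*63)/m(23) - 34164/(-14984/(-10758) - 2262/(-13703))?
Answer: -12496240050378948/569844738475 ≈ -21929.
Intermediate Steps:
m(K) = -1/197 + 2*K² (m(K) = (K² + K²) - 1/197 = 2*K² - 1/197 = -1/197 + 2*K²)
(6*63)/m(23) - 34164/(-14984/(-10758) - 2262/(-13703)) = (6*63)/(-1/197 + 2*23²) - 34164/(-14984/(-10758) - 2262/(-13703)) = 378/(-1/197 + 2*529) - 34164/(-14984*(-1/10758) - 2262*(-1/13703)) = 378/(-1/197 + 1058) - 34164/(7492/5379 + 2262/13703) = 378/(208425/197) - 34164/114830174/73708437 = 378*(197/208425) - 34164*73708437/114830174 = 3546/9925 - 1259087520834/57415087 = -12496240050378948/569844738475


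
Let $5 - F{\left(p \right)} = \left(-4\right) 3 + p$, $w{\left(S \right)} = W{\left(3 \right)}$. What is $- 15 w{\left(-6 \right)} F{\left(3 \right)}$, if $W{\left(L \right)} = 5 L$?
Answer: $-3150$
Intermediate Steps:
$w{\left(S \right)} = 15$ ($w{\left(S \right)} = 5 \cdot 3 = 15$)
$F{\left(p \right)} = 17 - p$ ($F{\left(p \right)} = 5 - \left(\left(-4\right) 3 + p\right) = 5 - \left(-12 + p\right) = 17 - p$)
$- 15 w{\left(-6 \right)} F{\left(3 \right)} = \left(-15\right) 15 \left(17 - 3\right) = - 225 \left(17 - 3\right) = \left(-225\right) 14 = -3150$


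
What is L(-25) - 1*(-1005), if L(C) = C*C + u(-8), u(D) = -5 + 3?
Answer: 1628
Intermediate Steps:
u(D) = -2
L(C) = -2 + C**2 (L(C) = C*C - 2 = C**2 - 2 = -2 + C**2)
L(-25) - 1*(-1005) = (-2 + (-25)**2) - 1*(-1005) = (-2 + 625) + 1005 = 623 + 1005 = 1628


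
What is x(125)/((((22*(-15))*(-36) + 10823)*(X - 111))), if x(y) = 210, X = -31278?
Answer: -70/237541489 ≈ -2.9469e-7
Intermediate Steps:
x(125)/((((22*(-15))*(-36) + 10823)*(X - 111))) = 210/((((22*(-15))*(-36) + 10823)*(-31278 - 111))) = 210/(((-330*(-36) + 10823)*(-31389))) = 210/(((11880 + 10823)*(-31389))) = 210/((22703*(-31389))) = 210/(-712624467) = 210*(-1/712624467) = -70/237541489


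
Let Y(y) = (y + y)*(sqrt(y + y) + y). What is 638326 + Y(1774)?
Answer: 6932478 + 7096*sqrt(887) ≈ 7.1438e+6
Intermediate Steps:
Y(y) = 2*y*(y + sqrt(2)*sqrt(y)) (Y(y) = (2*y)*(sqrt(2*y) + y) = (2*y)*(sqrt(2)*sqrt(y) + y) = (2*y)*(y + sqrt(2)*sqrt(y)) = 2*y*(y + sqrt(2)*sqrt(y)))
638326 + Y(1774) = 638326 + (2*1774**2 + 2*sqrt(2)*1774**(3/2)) = 638326 + (2*3147076 + 2*sqrt(2)*(1774*sqrt(1774))) = 638326 + (6294152 + 7096*sqrt(887)) = 6932478 + 7096*sqrt(887)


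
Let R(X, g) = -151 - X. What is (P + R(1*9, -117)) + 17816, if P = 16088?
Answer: 33744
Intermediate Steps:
(P + R(1*9, -117)) + 17816 = (16088 + (-151 - 9)) + 17816 = (16088 - 160) + 17816 = 15928 + 17816 = 33744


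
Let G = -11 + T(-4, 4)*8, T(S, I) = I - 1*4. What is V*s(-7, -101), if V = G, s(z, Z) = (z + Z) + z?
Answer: 1265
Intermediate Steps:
T(S, I) = -4 + I (T(S, I) = I - 4 = -4 + I)
s(z, Z) = Z + 2*z (s(z, Z) = (Z + z) + z = Z + 2*z)
G = -11 (G = -11 + (-4 + 4)*8 = -11 + 0*8 = -11 + 0 = -11)
V = -11
V*s(-7, -101) = -11*(-101 + 2*(-7)) = -11*(-101 - 14) = -11*(-115) = 1265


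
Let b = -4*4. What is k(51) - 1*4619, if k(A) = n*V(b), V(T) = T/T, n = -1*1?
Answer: -4620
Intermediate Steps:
b = -16
n = -1
V(T) = 1
k(A) = -1 (k(A) = -1*1 = -1)
k(51) - 1*4619 = -1 - 1*4619 = -1 - 4619 = -4620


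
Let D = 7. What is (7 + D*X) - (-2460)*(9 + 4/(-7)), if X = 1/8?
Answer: 1161561/56 ≈ 20742.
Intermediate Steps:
X = ⅛ ≈ 0.12500
(7 + D*X) - (-2460)*(9 + 4/(-7)) = (7 + 7*(⅛)) - (-2460)*(9 + 4/(-7)) = (7 + 7/8) - (-2460)*(9 + 4*(-⅐)) = 63/8 - (-2460)*(9 - 4/7) = 63/8 - (-2460)*59/7 = 63/8 - 492*(-295/7) = 63/8 + 145140/7 = 1161561/56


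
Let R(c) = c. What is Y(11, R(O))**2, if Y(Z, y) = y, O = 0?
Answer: 0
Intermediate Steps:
Y(11, R(O))**2 = 0**2 = 0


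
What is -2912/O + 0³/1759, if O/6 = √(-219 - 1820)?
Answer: 1456*I*√2039/6117 ≈ 10.748*I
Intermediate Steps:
O = 6*I*√2039 (O = 6*√(-219 - 1820) = 6*√(-2039) = 6*(I*√2039) = 6*I*√2039 ≈ 270.93*I)
-2912/O + 0³/1759 = -2912*(-I*√2039/12234) + 0³/1759 = -(-1456)*I*√2039/6117 + 0*(1/1759) = 1456*I*√2039/6117 + 0 = 1456*I*√2039/6117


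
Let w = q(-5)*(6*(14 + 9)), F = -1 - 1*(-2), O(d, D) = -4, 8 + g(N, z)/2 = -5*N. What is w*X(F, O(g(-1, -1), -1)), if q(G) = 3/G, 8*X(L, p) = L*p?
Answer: 207/5 ≈ 41.400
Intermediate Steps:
g(N, z) = -16 - 10*N (g(N, z) = -16 + 2*(-5*N) = -16 - 10*N)
F = 1 (F = -1 + 2 = 1)
X(L, p) = L*p/8 (X(L, p) = (L*p)/8 = L*p/8)
w = -414/5 (w = (3/(-5))*(6*(14 + 9)) = (3*(-⅕))*(6*23) = -⅗*138 = -414/5 ≈ -82.800)
w*X(F, O(g(-1, -1), -1)) = -207*(-4)/20 = -414/5*(-½) = 207/5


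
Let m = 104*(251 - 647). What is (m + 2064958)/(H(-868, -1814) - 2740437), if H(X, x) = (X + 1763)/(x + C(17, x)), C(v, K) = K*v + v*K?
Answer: -25697882252/34798069205 ≈ -0.73849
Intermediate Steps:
m = -41184 (m = 104*(-396) = -41184)
C(v, K) = 2*K*v (C(v, K) = K*v + K*v = 2*K*v)
H(X, x) = (1763 + X)/(35*x) (H(X, x) = (X + 1763)/(x + 2*x*17) = (1763 + X)/(x + 34*x) = (1763 + X)/((35*x)) = (1763 + X)*(1/(35*x)) = (1763 + X)/(35*x))
(m + 2064958)/(H(-868, -1814) - 2740437) = (-41184 + 2064958)/((1/35)*(1763 - 868)/(-1814) - 2740437) = 2023774/((1/35)*(-1/1814)*895 - 2740437) = 2023774/(-179/12698 - 2740437) = 2023774/(-34798069205/12698) = 2023774*(-12698/34798069205) = -25697882252/34798069205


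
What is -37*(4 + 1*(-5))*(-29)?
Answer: -1073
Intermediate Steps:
-37*(4 + 1*(-5))*(-29) = -37*(4 - 5)*(-29) = -37*(-1)*(-29) = 37*(-29) = -1073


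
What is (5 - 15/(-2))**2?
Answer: 625/4 ≈ 156.25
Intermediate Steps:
(5 - 15/(-2))**2 = (5 - 15*(-1/2))**2 = (5 + 15/2)**2 = (25/2)**2 = 625/4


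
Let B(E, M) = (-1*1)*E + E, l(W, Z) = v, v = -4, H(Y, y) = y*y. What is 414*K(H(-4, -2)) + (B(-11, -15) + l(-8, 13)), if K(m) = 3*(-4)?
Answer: -4972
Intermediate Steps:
H(Y, y) = y²
K(m) = -12
l(W, Z) = -4
B(E, M) = 0 (B(E, M) = -E + E = 0)
414*K(H(-4, -2)) + (B(-11, -15) + l(-8, 13)) = 414*(-12) + (0 - 4) = -4968 - 4 = -4972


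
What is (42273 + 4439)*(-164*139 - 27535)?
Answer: -2351061672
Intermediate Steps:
(42273 + 4439)*(-164*139 - 27535) = 46712*(-22796 - 27535) = 46712*(-50331) = -2351061672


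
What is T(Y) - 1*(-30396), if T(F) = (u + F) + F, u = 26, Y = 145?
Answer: 30712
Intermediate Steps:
T(F) = 26 + 2*F (T(F) = (26 + F) + F = 26 + 2*F)
T(Y) - 1*(-30396) = (26 + 2*145) - 1*(-30396) = (26 + 290) + 30396 = 316 + 30396 = 30712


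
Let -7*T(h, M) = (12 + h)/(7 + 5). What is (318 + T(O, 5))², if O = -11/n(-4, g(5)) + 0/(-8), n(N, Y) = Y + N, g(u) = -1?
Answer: 17819313121/176400 ≈ 1.0102e+5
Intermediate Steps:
n(N, Y) = N + Y
O = 11/5 (O = -11/(-4 - 1) + 0/(-8) = -11/(-5) + 0*(-⅛) = -11*(-⅕) + 0 = 11/5 + 0 = 11/5 ≈ 2.2000)
T(h, M) = -⅐ - h/84 (T(h, M) = -(12 + h)/(7*(7 + 5)) = -(12 + h)/(7*12) = -(1 + h/12)/7 = -⅐ - h/84)
(318 + T(O, 5))² = (318 + (-⅐ - 1/84*11/5))² = (318 + (-⅐ - 11/420))² = (318 - 71/420)² = (133489/420)² = 17819313121/176400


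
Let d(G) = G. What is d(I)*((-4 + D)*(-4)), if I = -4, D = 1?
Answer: -48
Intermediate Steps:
d(I)*((-4 + D)*(-4)) = -4*(-4 + 1)*(-4) = -(-12)*(-4) = -4*12 = -48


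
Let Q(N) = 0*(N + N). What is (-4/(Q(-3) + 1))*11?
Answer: -44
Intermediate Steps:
Q(N) = 0 (Q(N) = 0*(2*N) = 0)
(-4/(Q(-3) + 1))*11 = (-4/(0 + 1))*11 = (-4/1)*11 = (1*(-4))*11 = -4*11 = -44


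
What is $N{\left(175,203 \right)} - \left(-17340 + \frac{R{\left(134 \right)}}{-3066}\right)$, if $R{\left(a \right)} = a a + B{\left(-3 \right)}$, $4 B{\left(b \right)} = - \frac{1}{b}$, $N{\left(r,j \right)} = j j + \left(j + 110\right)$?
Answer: $\frac{2165866177}{36792} \approx 58868.0$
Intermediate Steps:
$N{\left(r,j \right)} = 110 + j + j^{2}$ ($N{\left(r,j \right)} = j^{2} + \left(110 + j\right) = 110 + j + j^{2}$)
$B{\left(b \right)} = - \frac{1}{4 b}$ ($B{\left(b \right)} = \frac{\left(-1\right) \frac{1}{b}}{4} = - \frac{1}{4 b}$)
$R{\left(a \right)} = \frac{1}{12} + a^{2}$ ($R{\left(a \right)} = a a - \frac{1}{4 \left(-3\right)} = a^{2} - - \frac{1}{12} = a^{2} + \frac{1}{12} = \frac{1}{12} + a^{2}$)
$N{\left(175,203 \right)} - \left(-17340 + \frac{R{\left(134 \right)}}{-3066}\right) = \left(110 + 203 + 203^{2}\right) + \left(17340 - \frac{\frac{1}{12} + 134^{2}}{-3066}\right) = \left(110 + 203 + 41209\right) + \left(17340 - \left(\frac{1}{12} + 17956\right) \left(- \frac{1}{3066}\right)\right) = 41522 + \left(17340 - \frac{215473}{12} \left(- \frac{1}{3066}\right)\right) = 41522 + \left(17340 - - \frac{215473}{36792}\right) = 41522 + \left(17340 + \frac{215473}{36792}\right) = 41522 + \frac{638188753}{36792} = \frac{2165866177}{36792}$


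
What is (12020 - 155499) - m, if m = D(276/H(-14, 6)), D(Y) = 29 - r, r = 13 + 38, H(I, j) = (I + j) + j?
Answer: -143457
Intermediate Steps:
H(I, j) = I + 2*j
r = 51
D(Y) = -22 (D(Y) = 29 - 1*51 = 29 - 51 = -22)
m = -22
(12020 - 155499) - m = (12020 - 155499) - 1*(-22) = -143479 + 22 = -143457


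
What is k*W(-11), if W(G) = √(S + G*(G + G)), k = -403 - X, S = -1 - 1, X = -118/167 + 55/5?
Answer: -276080*√15/167 ≈ -6402.7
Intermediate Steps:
X = 1719/167 (X = -118*1/167 + 55*(⅕) = -118/167 + 11 = 1719/167 ≈ 10.293)
S = -2
k = -69020/167 (k = -403 - 1*1719/167 = -403 - 1719/167 = -69020/167 ≈ -413.29)
W(G) = √(-2 + 2*G²) (W(G) = √(-2 + G*(G + G)) = √(-2 + G*(2*G)) = √(-2 + 2*G²))
k*W(-11) = -69020*√(-2 + 2*(-11)²)/167 = -69020*√(-2 + 2*121)/167 = -69020*√(-2 + 242)/167 = -276080*√15/167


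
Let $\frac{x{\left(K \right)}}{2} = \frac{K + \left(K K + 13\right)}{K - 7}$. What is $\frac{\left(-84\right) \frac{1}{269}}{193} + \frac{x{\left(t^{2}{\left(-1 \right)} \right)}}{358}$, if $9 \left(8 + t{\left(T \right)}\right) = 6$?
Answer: $\frac{12385716401}{35211718827} \approx 0.35175$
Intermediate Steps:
$t{\left(T \right)} = - \frac{22}{3}$ ($t{\left(T \right)} = -8 + \frac{1}{9} \cdot 6 = -8 + \frac{2}{3} = - \frac{22}{3}$)
$x{\left(K \right)} = \frac{2 \left(13 + K + K^{2}\right)}{-7 + K}$ ($x{\left(K \right)} = 2 \frac{K + \left(K K + 13\right)}{K - 7} = 2 \frac{K + \left(K^{2} + 13\right)}{-7 + K} = 2 \frac{K + \left(13 + K^{2}\right)}{-7 + K} = 2 \frac{13 + K + K^{2}}{-7 + K} = \frac{2 \left(13 + K + K^{2}\right)}{-7 + K}$)
$\frac{\left(-84\right) \frac{1}{269}}{193} + \frac{x{\left(t^{2}{\left(-1 \right)} \right)}}{358} = \frac{\left(-84\right) \frac{1}{269}}{193} + \frac{2 \frac{1}{-7 + \left(- \frac{22}{3}\right)^{2}} \left(13 + \left(- \frac{22}{3}\right)^{2} + \left(\left(- \frac{22}{3}\right)^{2}\right)^{2}\right)}{358} = \left(-84\right) \frac{1}{269} \cdot \frac{1}{193} + \frac{2 \left(13 + \frac{484}{9} + \left(\frac{484}{9}\right)^{2}\right)}{-7 + \frac{484}{9}} \cdot \frac{1}{358} = \left(- \frac{84}{269}\right) \frac{1}{193} + \frac{2 \left(13 + \frac{484}{9} + \frac{234256}{81}\right)}{\frac{421}{9}} \cdot \frac{1}{358} = - \frac{84}{51917} + 2 \cdot \frac{9}{421} \cdot \frac{239665}{81} \cdot \frac{1}{358} = - \frac{84}{51917} + \frac{479330}{3789} \cdot \frac{1}{358} = - \frac{84}{51917} + \frac{239665}{678231} = \frac{12385716401}{35211718827}$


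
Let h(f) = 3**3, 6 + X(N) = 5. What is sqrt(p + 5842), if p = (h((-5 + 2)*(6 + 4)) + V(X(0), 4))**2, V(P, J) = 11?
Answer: sqrt(7286) ≈ 85.358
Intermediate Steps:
X(N) = -1 (X(N) = -6 + 5 = -1)
h(f) = 27
p = 1444 (p = (27 + 11)**2 = 38**2 = 1444)
sqrt(p + 5842) = sqrt(1444 + 5842) = sqrt(7286)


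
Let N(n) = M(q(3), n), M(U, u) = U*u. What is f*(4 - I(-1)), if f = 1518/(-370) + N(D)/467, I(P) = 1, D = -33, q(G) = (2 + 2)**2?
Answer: -1356399/86395 ≈ -15.700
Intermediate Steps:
q(G) = 16 (q(G) = 4**2 = 16)
N(n) = 16*n
f = -452133/86395 (f = 1518/(-370) + (16*(-33))/467 = 1518*(-1/370) - 528*1/467 = -759/185 - 528/467 = -452133/86395 ≈ -5.2333)
f*(4 - I(-1)) = -452133*(4 - 1*1)/86395 = -452133*(4 - 1)/86395 = -452133/86395*3 = -1356399/86395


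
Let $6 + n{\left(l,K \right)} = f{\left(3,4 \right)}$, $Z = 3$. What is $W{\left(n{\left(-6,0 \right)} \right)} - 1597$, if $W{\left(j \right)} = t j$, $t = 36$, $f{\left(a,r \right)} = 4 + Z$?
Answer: $-1561$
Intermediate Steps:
$f{\left(a,r \right)} = 7$ ($f{\left(a,r \right)} = 4 + 3 = 7$)
$n{\left(l,K \right)} = 1$ ($n{\left(l,K \right)} = -6 + 7 = 1$)
$W{\left(j \right)} = 36 j$
$W{\left(n{\left(-6,0 \right)} \right)} - 1597 = 36 \cdot 1 - 1597 = 36 - 1597 = -1561$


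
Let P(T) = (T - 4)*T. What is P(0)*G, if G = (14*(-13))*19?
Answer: 0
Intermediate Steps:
P(T) = T*(-4 + T) (P(T) = (-4 + T)*T = T*(-4 + T))
G = -3458 (G = -182*19 = -3458)
P(0)*G = (0*(-4 + 0))*(-3458) = (0*(-4))*(-3458) = 0*(-3458) = 0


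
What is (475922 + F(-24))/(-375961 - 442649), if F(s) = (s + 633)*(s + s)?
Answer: -44669/81861 ≈ -0.54567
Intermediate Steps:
F(s) = 2*s*(633 + s) (F(s) = (633 + s)*(2*s) = 2*s*(633 + s))
(475922 + F(-24))/(-375961 - 442649) = (475922 + 2*(-24)*(633 - 24))/(-375961 - 442649) = (475922 + 2*(-24)*609)/(-818610) = (475922 - 29232)*(-1/818610) = 446690*(-1/818610) = -44669/81861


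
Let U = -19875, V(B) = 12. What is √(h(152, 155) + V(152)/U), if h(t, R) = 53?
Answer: √93047065/1325 ≈ 7.2801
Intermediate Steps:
√(h(152, 155) + V(152)/U) = √(53 + 12/(-19875)) = √(53 + 12*(-1/19875)) = √(53 - 4/6625) = √(351121/6625) = √93047065/1325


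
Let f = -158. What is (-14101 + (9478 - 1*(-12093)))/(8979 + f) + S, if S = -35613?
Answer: -314134803/8821 ≈ -35612.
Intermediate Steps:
(-14101 + (9478 - 1*(-12093)))/(8979 + f) + S = (-14101 + (9478 - 1*(-12093)))/(8979 - 158) - 35613 = (-14101 + (9478 + 12093))/8821 - 35613 = (-14101 + 21571)*(1/8821) - 35613 = 7470*(1/8821) - 35613 = 7470/8821 - 35613 = -314134803/8821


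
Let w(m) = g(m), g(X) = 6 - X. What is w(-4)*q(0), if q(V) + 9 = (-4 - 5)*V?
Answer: -90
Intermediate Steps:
w(m) = 6 - m
q(V) = -9 - 9*V (q(V) = -9 + (-4 - 5)*V = -9 - 9*V)
w(-4)*q(0) = (6 - 1*(-4))*(-9 - 9*0) = (6 + 4)*(-9 + 0) = 10*(-9) = -90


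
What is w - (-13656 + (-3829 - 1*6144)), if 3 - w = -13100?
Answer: 36732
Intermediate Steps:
w = 13103 (w = 3 - 1*(-13100) = 3 + 13100 = 13103)
w - (-13656 + (-3829 - 1*6144)) = 13103 - (-13656 + (-3829 - 1*6144)) = 13103 - (-13656 + (-3829 - 6144)) = 13103 - (-13656 - 9973) = 13103 - 1*(-23629) = 13103 + 23629 = 36732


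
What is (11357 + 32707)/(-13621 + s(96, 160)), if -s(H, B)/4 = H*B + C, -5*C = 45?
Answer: -44064/75025 ≈ -0.58732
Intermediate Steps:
C = -9 (C = -1/5*45 = -9)
s(H, B) = 36 - 4*B*H (s(H, B) = -4*(H*B - 9) = -4*(B*H - 9) = -4*(-9 + B*H) = 36 - 4*B*H)
(11357 + 32707)/(-13621 + s(96, 160)) = (11357 + 32707)/(-13621 + (36 - 4*160*96)) = 44064/(-13621 + (36 - 61440)) = 44064/(-13621 - 61404) = 44064/(-75025) = 44064*(-1/75025) = -44064/75025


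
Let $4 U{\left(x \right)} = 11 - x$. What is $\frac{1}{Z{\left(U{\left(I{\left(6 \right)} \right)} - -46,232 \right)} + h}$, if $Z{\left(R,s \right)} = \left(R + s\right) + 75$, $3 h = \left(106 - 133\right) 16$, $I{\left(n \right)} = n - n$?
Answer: $\frac{4}{847} \approx 0.0047226$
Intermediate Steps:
$I{\left(n \right)} = 0$
$U{\left(x \right)} = \frac{11}{4} - \frac{x}{4}$ ($U{\left(x \right)} = \frac{11 - x}{4} = \frac{11}{4} - \frac{x}{4}$)
$h = -144$ ($h = \frac{\left(106 - 133\right) 16}{3} = \frac{\left(-27\right) 16}{3} = \frac{1}{3} \left(-432\right) = -144$)
$Z{\left(R,s \right)} = 75 + R + s$
$\frac{1}{Z{\left(U{\left(I{\left(6 \right)} \right)} - -46,232 \right)} + h} = \frac{1}{\left(75 + \left(\left(\frac{11}{4} - 0\right) - -46\right) + 232\right) - 144} = \frac{1}{\left(75 + \left(\left(\frac{11}{4} + 0\right) + 46\right) + 232\right) - 144} = \frac{1}{\left(75 + \left(\frac{11}{4} + 46\right) + 232\right) - 144} = \frac{1}{\left(75 + \frac{195}{4} + 232\right) - 144} = \frac{1}{\frac{1423}{4} - 144} = \frac{1}{\frac{847}{4}} = \frac{4}{847}$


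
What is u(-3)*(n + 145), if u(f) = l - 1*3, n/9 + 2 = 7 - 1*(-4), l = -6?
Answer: -2034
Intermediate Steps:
n = 81 (n = -18 + 9*(7 - 1*(-4)) = -18 + 9*(7 + 4) = -18 + 9*11 = -18 + 99 = 81)
u(f) = -9 (u(f) = -6 - 1*3 = -6 - 3 = -9)
u(-3)*(n + 145) = -9*(81 + 145) = -9*226 = -2034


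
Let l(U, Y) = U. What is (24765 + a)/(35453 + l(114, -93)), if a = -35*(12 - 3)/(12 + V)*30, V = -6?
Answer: 23190/35567 ≈ 0.65201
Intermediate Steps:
a = -1575 (a = -35*(12 - 3)/(12 - 6)*30 = -315/6*30 = -35*3/2*30 = -105/2*30 = -1575)
(24765 + a)/(35453 + l(114, -93)) = (24765 - 1575)/(35453 + 114) = 23190/35567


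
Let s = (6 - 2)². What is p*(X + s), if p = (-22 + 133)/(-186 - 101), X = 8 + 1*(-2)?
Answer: -2442/287 ≈ -8.5087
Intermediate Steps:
X = 6 (X = 8 - 2 = 6)
p = -111/287 (p = 111/(-287) = 111*(-1/287) = -111/287 ≈ -0.38676)
s = 16 (s = 4² = 16)
p*(X + s) = -111*(6 + 16)/287 = -111/287*22 = -2442/287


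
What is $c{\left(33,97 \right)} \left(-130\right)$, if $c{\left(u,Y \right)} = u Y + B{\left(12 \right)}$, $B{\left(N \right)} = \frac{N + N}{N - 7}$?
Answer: $-416754$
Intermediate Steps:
$B{\left(N \right)} = \frac{2 N}{-7 + N}$
$c{\left(u,Y \right)} = \frac{24}{5} + Y u$ ($c{\left(u,Y \right)} = u Y + 2 \cdot 12 \frac{1}{-7 + 12} = Y u + 2 \cdot 12 \cdot \frac{1}{5} = Y u + \frac{24}{5} = \frac{24}{5} + Y u$)
$c{\left(33,97 \right)} \left(-130\right) = \left(\frac{24}{5} + 97 \cdot 33\right) \left(-130\right) = \left(\frac{24}{5} + 3201\right) \left(-130\right) = \frac{16029}{5} \left(-130\right) = -416754$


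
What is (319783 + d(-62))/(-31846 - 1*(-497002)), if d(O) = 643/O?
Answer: 19825903/28839672 ≈ 0.68745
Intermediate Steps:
(319783 + d(-62))/(-31846 - 1*(-497002)) = (319783 + 643/(-62))/(-31846 - 1*(-497002)) = (319783 + 643*(-1/62))/(-31846 + 497002) = (319783 - 643/62)/465156 = (19825903/62)*(1/465156) = 19825903/28839672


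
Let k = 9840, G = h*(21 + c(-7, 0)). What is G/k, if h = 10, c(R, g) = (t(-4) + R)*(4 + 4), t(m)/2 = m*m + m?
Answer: 157/984 ≈ 0.15955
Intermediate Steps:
t(m) = 2*m + 2*m² (t(m) = 2*(m*m + m) = 2*(m² + m) = 2*(m + m²) = 2*m + 2*m²)
c(R, g) = 192 + 8*R (c(R, g) = (2*(-4)*(1 - 4) + R)*(4 + 4) = (2*(-4)*(-3) + R)*8 = (24 + R)*8 = 192 + 8*R)
G = 1570 (G = 10*(21 + (192 + 8*(-7))) = 10*(21 + (192 - 56)) = 10*(21 + 136) = 10*157 = 1570)
G/k = 1570/9840 = 1570*(1/9840) = 157/984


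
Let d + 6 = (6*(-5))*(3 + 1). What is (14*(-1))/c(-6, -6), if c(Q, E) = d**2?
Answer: -1/1134 ≈ -0.00088183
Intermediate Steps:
d = -126 (d = -6 + (6*(-5))*(3 + 1) = -6 - 30*4 = -6 - 120 = -126)
c(Q, E) = 15876 (c(Q, E) = (-126)**2 = 15876)
(14*(-1))/c(-6, -6) = (14*(-1))/15876 = -14*1/15876 = -1/1134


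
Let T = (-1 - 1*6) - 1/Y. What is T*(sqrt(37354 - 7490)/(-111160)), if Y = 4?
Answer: 29*sqrt(7466)/222320 ≈ 0.011271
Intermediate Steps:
T = -29/4 (T = (-1 - 1*6) - 1/4 = (-1 - 6) - 1*1/4 = -7 - 1/4 = -29/4 ≈ -7.2500)
T*(sqrt(37354 - 7490)/(-111160)) = -29*sqrt(37354 - 7490)/(4*(-111160)) = -29*sqrt(29864)*(-1)/(4*111160) = -29*2*sqrt(7466)*(-1)/(4*111160) = -(-29)*sqrt(7466)/222320 = 29*sqrt(7466)/222320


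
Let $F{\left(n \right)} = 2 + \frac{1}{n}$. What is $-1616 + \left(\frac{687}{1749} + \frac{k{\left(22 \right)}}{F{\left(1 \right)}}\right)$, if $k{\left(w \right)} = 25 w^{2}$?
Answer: $\frac{4228603}{1749} \approx 2417.7$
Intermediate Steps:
$-1616 + \left(\frac{687}{1749} + \frac{k{\left(22 \right)}}{F{\left(1 \right)}}\right) = -1616 + \left(\frac{687}{1749} + \frac{25 \cdot 22^{2}}{2 + 1^{-1}}\right) = -1616 + \left(687 \cdot \frac{1}{1749} + \frac{25 \cdot 484}{2 + 1}\right) = -1616 + \left(\frac{229}{583} + \frac{12100}{3}\right) = -1616 + \frac{7054987}{1749} = \frac{4228603}{1749}$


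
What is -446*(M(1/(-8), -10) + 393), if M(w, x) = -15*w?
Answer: -704457/4 ≈ -1.7611e+5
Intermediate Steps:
-446*(M(1/(-8), -10) + 393) = -446*(-15/(-8) + 393) = -446*(-15*(-⅛) + 393) = -446*(15/8 + 393) = -446*3159/8 = -704457/4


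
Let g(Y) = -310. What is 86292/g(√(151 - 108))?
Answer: -43146/155 ≈ -278.36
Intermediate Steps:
86292/g(√(151 - 108)) = 86292/(-310) = 86292*(-1/310) = -43146/155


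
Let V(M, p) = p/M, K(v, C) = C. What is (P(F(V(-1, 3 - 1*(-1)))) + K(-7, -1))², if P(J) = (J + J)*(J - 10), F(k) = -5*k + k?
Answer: 36481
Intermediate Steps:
F(k) = -4*k
P(J) = 2*J*(-10 + J) (P(J) = (2*J)*(-10 + J) = 2*J*(-10 + J))
(P(F(V(-1, 3 - 1*(-1)))) + K(-7, -1))² = (2*(-4*(3 - 1*(-1))/(-1))*(-10 - 4*(3 - 1*(-1))/(-1)) - 1)² = (2*(-4*(3 + 1)*(-1))*(-10 - 4*(3 + 1)*(-1)) - 1)² = (2*(-16*(-1))*(-10 - 16*(-1)) - 1)² = (2*(-4*(-4))*(-10 - 4*(-4)) - 1)² = (2*16*(-10 + 16) - 1)² = (2*16*6 - 1)² = (192 - 1)² = 191² = 36481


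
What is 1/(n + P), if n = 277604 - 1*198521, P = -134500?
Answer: -1/55417 ≈ -1.8045e-5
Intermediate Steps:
n = 79083 (n = 277604 - 198521 = 79083)
1/(n + P) = 1/(79083 - 134500) = 1/(-55417) = -1/55417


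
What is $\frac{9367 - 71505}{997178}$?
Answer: $- \frac{31069}{498589} \approx -0.062314$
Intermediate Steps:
$\frac{9367 - 71505}{997178} = \left(-62138\right) \frac{1}{997178} = - \frac{31069}{498589}$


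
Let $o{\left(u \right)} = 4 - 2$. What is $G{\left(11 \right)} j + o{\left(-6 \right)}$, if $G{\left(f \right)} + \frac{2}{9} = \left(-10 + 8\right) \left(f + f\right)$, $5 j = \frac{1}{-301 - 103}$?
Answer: $\frac{18379}{9090} \approx 2.0219$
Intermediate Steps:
$o{\left(u \right)} = 2$ ($o{\left(u \right)} = 4 - 2 = 2$)
$j = - \frac{1}{2020}$ ($j = \frac{1}{5 \left(-301 - 103\right)} = \frac{1}{5 \left(-404\right)} = \frac{1}{5} \left(- \frac{1}{404}\right) = - \frac{1}{2020} \approx -0.00049505$)
$G{\left(f \right)} = - \frac{2}{9} - 4 f$ ($G{\left(f \right)} = - \frac{2}{9} + \left(-10 + 8\right) \left(f + f\right) = - \frac{2}{9} - 2 \cdot 2 f = - \frac{2}{9} - 4 f$)
$G{\left(11 \right)} j + o{\left(-6 \right)} = \left(- \frac{2}{9} - 44\right) \left(- \frac{1}{2020}\right) + 2 = \left(- \frac{398}{9}\right) \left(- \frac{1}{2020}\right) + 2 = \frac{199}{9090} + 2 = \frac{18379}{9090}$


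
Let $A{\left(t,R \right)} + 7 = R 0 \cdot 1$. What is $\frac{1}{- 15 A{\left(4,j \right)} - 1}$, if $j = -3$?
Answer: $\frac{1}{104} \approx 0.0096154$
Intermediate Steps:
$A{\left(t,R \right)} = -7$ ($A{\left(t,R \right)} = -7 + R 0 \cdot 1 = -7 + 0 \cdot 1 = -7 + 0 = -7$)
$\frac{1}{- 15 A{\left(4,j \right)} - 1} = \frac{1}{\left(-15\right) \left(-7\right) - 1} = \frac{1}{105 - 1} = \frac{1}{104}$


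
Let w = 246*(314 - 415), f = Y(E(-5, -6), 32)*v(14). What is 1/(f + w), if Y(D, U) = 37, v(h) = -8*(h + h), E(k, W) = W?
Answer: -1/33134 ≈ -3.0180e-5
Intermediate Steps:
v(h) = -16*h
f = -8288 (f = 37*(-16*14) = 37*(-224) = -8288)
w = -24846 (w = 246*(-101) = -24846)
1/(f + w) = 1/(-8288 - 24846) = 1/(-33134) = -1/33134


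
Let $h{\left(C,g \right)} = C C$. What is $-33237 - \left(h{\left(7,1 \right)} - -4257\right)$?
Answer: $-37543$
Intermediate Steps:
$h{\left(C,g \right)} = C^{2}$
$-33237 - \left(h{\left(7,1 \right)} - -4257\right) = -33237 - \left(7^{2} - -4257\right) = -33237 - \left(49 + 4257\right) = -33237 - 4306 = -37543$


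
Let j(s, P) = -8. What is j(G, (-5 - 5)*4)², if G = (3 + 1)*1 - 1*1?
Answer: 64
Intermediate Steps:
G = 3 (G = 4*1 - 1 = 4 - 1 = 3)
j(G, (-5 - 5)*4)² = (-8)² = 64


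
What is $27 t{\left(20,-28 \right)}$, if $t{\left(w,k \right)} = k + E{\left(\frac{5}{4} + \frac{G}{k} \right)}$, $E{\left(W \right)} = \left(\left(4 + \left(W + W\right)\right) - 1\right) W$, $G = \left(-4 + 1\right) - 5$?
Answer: $- \frac{197667}{392} \approx -504.25$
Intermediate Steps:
$G = -8$ ($G = -3 - 5 = -8$)
$E{\left(W \right)} = W \left(3 + 2 W\right)$ ($E{\left(W \right)} = \left(\left(4 + 2 W\right) - 1\right) W = \left(3 + 2 W\right) W = W \left(3 + 2 W\right)$)
$t{\left(w,k \right)} = k + \left(\frac{5}{4} - \frac{8}{k}\right) \left(\frac{11}{2} - \frac{16}{k}\right)$ ($t{\left(w,k \right)} = k + \left(\frac{5}{4} - \frac{8}{k}\right) \left(3 + 2 \left(\frac{5}{4} - \frac{8}{k}\right)\right) = k + \left(\frac{5}{4} - \frac{8}{k}\right) \left(3 + \left(\frac{5}{2} - \frac{16}{k}\right)\right) = k + \left(\frac{5}{4} - \frac{8}{k}\right) \left(\frac{11}{2} - \frac{16}{k}\right)$)
$27 t{\left(20,-28 \right)} = 27 \left(\frac{55}{8} - 28 - \frac{64}{-28} + \frac{128}{784}\right) = 27 \left(\frac{55}{8} - 28 - - \frac{16}{7} + 128 \cdot \frac{1}{784}\right) = 27 \left(\frac{55}{8} - 28 + \frac{16}{7} + \frac{8}{49}\right) = 27 \left(- \frac{7321}{392}\right) = - \frac{197667}{392}$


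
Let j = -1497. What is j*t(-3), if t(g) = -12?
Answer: 17964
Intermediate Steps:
j*t(-3) = -1497*(-12) = 17964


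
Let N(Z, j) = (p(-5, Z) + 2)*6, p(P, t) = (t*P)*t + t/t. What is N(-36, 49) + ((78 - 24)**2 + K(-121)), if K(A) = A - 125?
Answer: -36192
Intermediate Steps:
p(P, t) = 1 + P*t**2 (p(P, t) = (P*t)*t + 1 = P*t**2 + 1 = 1 + P*t**2)
K(A) = -125 + A
N(Z, j) = 18 - 30*Z**2 (N(Z, j) = ((1 - 5*Z**2) + 2)*6 = (3 - 5*Z**2)*6 = 18 - 30*Z**2)
N(-36, 49) + ((78 - 24)**2 + K(-121)) = (18 - 30*(-36)**2) + ((78 - 24)**2 + (-125 - 121)) = (18 - 30*1296) + (54**2 - 246) = (18 - 38880) + (2916 - 246) = -38862 + 2670 = -36192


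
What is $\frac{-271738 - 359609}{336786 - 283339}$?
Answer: $- \frac{631347}{53447} \approx -11.813$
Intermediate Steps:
$\frac{-271738 - 359609}{336786 - 283339} = - \frac{631347}{53447}$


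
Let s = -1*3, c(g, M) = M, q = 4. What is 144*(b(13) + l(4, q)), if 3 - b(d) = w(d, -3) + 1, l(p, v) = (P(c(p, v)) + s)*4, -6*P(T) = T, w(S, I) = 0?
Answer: -1824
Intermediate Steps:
P(T) = -T/6
s = -3
l(p, v) = -12 - 2*v/3 (l(p, v) = (-v/6 - 3)*4 = (-3 - v/6)*4 = -12 - 2*v/3)
b(d) = 2 (b(d) = 3 - (0 + 1) = 3 - 1*1 = 3 - 1 = 2)
144*(b(13) + l(4, q)) = 144*(2 + (-12 - ⅔*4)) = 144*(2 + (-12 - 8/3)) = 144*(2 - 44/3) = 144*(-38/3) = -1824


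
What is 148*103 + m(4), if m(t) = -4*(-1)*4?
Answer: 15260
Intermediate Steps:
m(t) = 16 (m(t) = 4*4 = 16)
148*103 + m(4) = 148*103 + 16 = 15244 + 16 = 15260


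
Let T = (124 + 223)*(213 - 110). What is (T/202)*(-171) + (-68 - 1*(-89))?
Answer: -6107469/202 ≈ -30235.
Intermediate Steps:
T = 35741 (T = 347*103 = 35741)
(T/202)*(-171) + (-68 - 1*(-89)) = (35741/202)*(-171) + (-68 - 1*(-89)) = (35741*(1/202))*(-171) + (-68 + 89) = (35741/202)*(-171) + 21 = -6111711/202 + 21 = -6107469/202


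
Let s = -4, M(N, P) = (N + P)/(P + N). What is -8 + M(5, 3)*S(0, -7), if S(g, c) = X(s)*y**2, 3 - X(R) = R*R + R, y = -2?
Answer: -44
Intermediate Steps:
M(N, P) = 1 (M(N, P) = (N + P)/(N + P) = 1)
X(R) = 3 - R - R**2 (X(R) = 3 - (R*R + R) = 3 - (R**2 + R) = 3 - (R + R**2) = 3 + (-R - R**2) = 3 - R - R**2)
S(g, c) = -36 (S(g, c) = (3 - 1*(-4) - 1*(-4)**2)*(-2)**2 = (3 + 4 - 1*16)*4 = (3 + 4 - 16)*4 = -9*4 = -36)
-8 + M(5, 3)*S(0, -7) = -8 + 1*(-36) = -8 - 36 = -44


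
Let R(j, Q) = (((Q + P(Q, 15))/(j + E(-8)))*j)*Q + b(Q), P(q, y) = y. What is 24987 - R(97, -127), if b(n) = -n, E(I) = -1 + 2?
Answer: 75468/7 ≈ 10781.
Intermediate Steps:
E(I) = 1
R(j, Q) = -Q + Q*j*(15 + Q)/(1 + j) (R(j, Q) = (((Q + 15)/(j + 1))*j)*Q - Q = (((15 + Q)/(1 + j))*j)*Q - Q = (j*(15 + Q)/(1 + j))*Q - Q = Q*j*(15 + Q)/(1 + j) - Q = -Q + Q*j*(15 + Q)/(1 + j))
24987 - R(97, -127) = 24987 - (-127)*(-1 + 14*97 - 127*97)/(1 + 97) = 24987 - (-127)*(-1 + 1358 - 12319)/98 = 24987 - (-127)*(-10962)/98 = 24987 - 1*99441/7 = 24987 - 99441/7 = 75468/7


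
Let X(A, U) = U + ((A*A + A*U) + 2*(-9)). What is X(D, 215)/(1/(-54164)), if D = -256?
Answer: -579175652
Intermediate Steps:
X(A, U) = -18 + U + A**2 + A*U (X(A, U) = U + ((A**2 + A*U) - 18) = U + (-18 + A**2 + A*U) = -18 + U + A**2 + A*U)
X(D, 215)/(1/(-54164)) = (-18 + 215 + (-256)**2 - 256*215)/(1/(-54164)) = (-18 + 215 + 65536 - 55040)/(-1/54164) = 10693*(-54164) = -579175652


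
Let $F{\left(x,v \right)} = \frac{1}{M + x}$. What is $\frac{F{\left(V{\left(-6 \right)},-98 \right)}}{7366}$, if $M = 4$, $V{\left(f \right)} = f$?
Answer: $- \frac{1}{14732} \approx -6.7879 \cdot 10^{-5}$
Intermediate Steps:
$F{\left(x,v \right)} = \frac{1}{4 + x}$
$\frac{F{\left(V{\left(-6 \right)},-98 \right)}}{7366} = \frac{1}{\left(4 - 6\right) 7366} = \frac{1}{-2} \cdot \frac{1}{7366} = \left(- \frac{1}{2}\right) \frac{1}{7366} = - \frac{1}{14732}$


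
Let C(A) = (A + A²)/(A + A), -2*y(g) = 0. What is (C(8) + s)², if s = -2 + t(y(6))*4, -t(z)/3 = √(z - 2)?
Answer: (5 - 24*I*√2)²/4 ≈ -281.75 - 84.853*I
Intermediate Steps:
y(g) = 0 (y(g) = -½*0 = 0)
t(z) = -3*√(-2 + z) (t(z) = -3*√(z - 2) = -3*√(-2 + z))
C(A) = (A + A²)/(2*A) (C(A) = (A + A²)/((2*A)) = (A + A²)*(1/(2*A)) = (A + A²)/(2*A))
s = -2 - 12*I*√2 (s = -2 - 3*√(-2 + 0)*4 = -2 - 3*I*√2*4 = -2 - 12*I*√2 ≈ -2.0 - 16.971*I)
(C(8) + s)² = ((½ + (½)*8) + (-2 - 12*I*√2))² = ((½ + 4) + (-2 - 12*I*√2))² = (9/2 + (-2 - 12*I*√2))² = (5/2 - 12*I*√2)²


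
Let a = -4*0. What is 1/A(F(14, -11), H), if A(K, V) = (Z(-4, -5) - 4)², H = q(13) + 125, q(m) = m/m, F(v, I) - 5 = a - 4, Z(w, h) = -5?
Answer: 1/81 ≈ 0.012346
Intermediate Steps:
a = 0
F(v, I) = 1 (F(v, I) = 5 + (0 - 4) = 5 - 4 = 1)
q(m) = 1
H = 126 (H = 1 + 125 = 126)
A(K, V) = 81 (A(K, V) = (-5 - 4)² = (-9)² = 81)
1/A(F(14, -11), H) = 1/81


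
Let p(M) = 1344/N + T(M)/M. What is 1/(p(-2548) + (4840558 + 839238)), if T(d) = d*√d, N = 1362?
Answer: 73168564733/415582593530637737 - 360703*I*√13/831165187061275474 ≈ 1.7606e-7 - 1.5647e-12*I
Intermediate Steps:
T(d) = d^(3/2)
p(M) = 224/227 + √M (p(M) = 1344/1362 + M^(3/2)/M = 1344*(1/1362) + √M = 224/227 + √M)
1/(p(-2548) + (4840558 + 839238)) = 1/((224/227 + √(-2548)) + (4840558 + 839238)) = 1/((224/227 + 14*I*√13) + 5679796) = 1/(1289313916/227 + 14*I*√13)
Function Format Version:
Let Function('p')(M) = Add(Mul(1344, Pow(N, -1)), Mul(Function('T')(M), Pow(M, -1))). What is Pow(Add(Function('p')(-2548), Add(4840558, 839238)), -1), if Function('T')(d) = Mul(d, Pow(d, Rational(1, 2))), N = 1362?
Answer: Add(Rational(73168564733, 415582593530637737), Mul(Rational(-360703, 831165187061275474), I, Pow(13, Rational(1, 2)))) ≈ Add(1.7606e-7, Mul(-1.5647e-12, I))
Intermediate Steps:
Function('T')(d) = Pow(d, Rational(3, 2))
Function('p')(M) = Add(Rational(224, 227), Pow(M, Rational(1, 2))) (Function('p')(M) = Add(Mul(1344, Pow(1362, -1)), Mul(Pow(M, Rational(3, 2)), Pow(M, -1))) = Add(Mul(1344, Rational(1, 1362)), Pow(M, Rational(1, 2))) = Add(Rational(224, 227), Pow(M, Rational(1, 2))))
Pow(Add(Function('p')(-2548), Add(4840558, 839238)), -1) = Pow(Add(Add(Rational(224, 227), Pow(-2548, Rational(1, 2))), Add(4840558, 839238)), -1) = Pow(Add(Add(Rational(224, 227), Mul(14, I, Pow(13, Rational(1, 2)))), 5679796), -1) = Pow(Add(Rational(1289313916, 227), Mul(14, I, Pow(13, Rational(1, 2)))), -1)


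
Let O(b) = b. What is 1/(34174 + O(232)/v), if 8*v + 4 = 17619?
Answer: 17615/601976866 ≈ 2.9262e-5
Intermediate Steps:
v = 17615/8 (v = -½ + (⅛)*17619 = -½ + 17619/8 = 17615/8 ≈ 2201.9)
1/(34174 + O(232)/v) = 1/(34174 + 232/(17615/8)) = 1/(34174 + 232*(8/17615)) = 1/(34174 + 1856/17615) = 1/(601976866/17615) = 17615/601976866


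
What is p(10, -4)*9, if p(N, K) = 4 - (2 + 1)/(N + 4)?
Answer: 477/14 ≈ 34.071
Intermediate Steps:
p(N, K) = 4 - 3/(4 + N)
p(10, -4)*9 = ((13 + 4*10)/(4 + 10))*9 = ((13 + 40)/14)*9 = ((1/14)*53)*9 = (53/14)*9 = 477/14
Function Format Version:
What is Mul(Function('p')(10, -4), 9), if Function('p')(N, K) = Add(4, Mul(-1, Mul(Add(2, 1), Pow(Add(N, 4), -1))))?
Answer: Rational(477, 14) ≈ 34.071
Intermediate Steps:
Function('p')(N, K) = Add(4, Mul(-3, Pow(Add(4, N), -1))) (Function('p')(N, K) = Add(4, Mul(-1, Mul(3, Pow(Add(4, N), -1)))) = Add(4, Mul(-3, Pow(Add(4, N), -1))))
Mul(Function('p')(10, -4), 9) = Mul(Mul(Pow(Add(4, 10), -1), Add(13, Mul(4, 10))), 9) = Mul(Mul(Pow(14, -1), Add(13, 40)), 9) = Mul(Mul(Rational(1, 14), 53), 9) = Mul(Rational(53, 14), 9) = Rational(477, 14)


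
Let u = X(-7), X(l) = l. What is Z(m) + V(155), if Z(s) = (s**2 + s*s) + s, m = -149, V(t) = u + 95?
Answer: 44341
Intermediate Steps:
u = -7
V(t) = 88 (V(t) = -7 + 95 = 88)
Z(s) = s + 2*s**2 (Z(s) = (s**2 + s**2) + s = 2*s**2 + s = s + 2*s**2)
Z(m) + V(155) = -149*(1 + 2*(-149)) + 88 = -149*(1 - 298) + 88 = -149*(-297) + 88 = 44253 + 88 = 44341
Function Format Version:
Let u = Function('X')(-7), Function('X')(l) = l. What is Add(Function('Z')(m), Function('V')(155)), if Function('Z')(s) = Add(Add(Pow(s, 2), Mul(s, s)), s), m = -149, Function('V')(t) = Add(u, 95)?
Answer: 44341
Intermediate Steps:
u = -7
Function('V')(t) = 88 (Function('V')(t) = Add(-7, 95) = 88)
Function('Z')(s) = Add(s, Mul(2, Pow(s, 2))) (Function('Z')(s) = Add(Add(Pow(s, 2), Pow(s, 2)), s) = Add(Mul(2, Pow(s, 2)), s) = Add(s, Mul(2, Pow(s, 2))))
Add(Function('Z')(m), Function('V')(155)) = Add(Mul(-149, Add(1, Mul(2, -149))), 88) = Add(Mul(-149, Add(1, -298)), 88) = Add(Mul(-149, -297), 88) = Add(44253, 88) = 44341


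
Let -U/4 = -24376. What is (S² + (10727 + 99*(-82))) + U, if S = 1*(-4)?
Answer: 100129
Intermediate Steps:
U = 97504 (U = -4*(-24376) = 97504)
S = -4
(S² + (10727 + 99*(-82))) + U = ((-4)² + (10727 + 99*(-82))) + 97504 = (16 + (10727 - 8118)) + 97504 = (16 + 2609) + 97504 = 2625 + 97504 = 100129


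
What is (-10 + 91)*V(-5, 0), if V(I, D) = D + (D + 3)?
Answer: 243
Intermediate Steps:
V(I, D) = 3 + 2*D (V(I, D) = D + (3 + D) = 3 + 2*D)
(-10 + 91)*V(-5, 0) = (-10 + 91)*(3 + 2*0) = 81*(3 + 0) = 81*3 = 243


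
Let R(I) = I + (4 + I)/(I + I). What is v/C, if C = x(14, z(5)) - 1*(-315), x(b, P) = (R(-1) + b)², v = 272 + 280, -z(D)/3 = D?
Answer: 2208/1789 ≈ 1.2342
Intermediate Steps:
z(D) = -3*D
R(I) = I + (4 + I)/(2*I) (R(I) = I + (4 + I)/((2*I)) = I + (4 + I)*(1/(2*I)) = I + (4 + I)/(2*I))
v = 552
x(b, P) = (-5/2 + b)² (x(b, P) = ((½ - 1 + 2/(-1)) + b)² = ((½ - 1 + 2*(-1)) + b)² = ((½ - 1 - 2) + b)² = (-5/2 + b)²)
C = 1789/4 (C = (-5 + 2*14)²/4 - 1*(-315) = (-5 + 28)²/4 + 315 = (¼)*23² + 315 = (¼)*529 + 315 = 529/4 + 315 = 1789/4 ≈ 447.25)
v/C = 552/(1789/4) = 552*(4/1789) = 2208/1789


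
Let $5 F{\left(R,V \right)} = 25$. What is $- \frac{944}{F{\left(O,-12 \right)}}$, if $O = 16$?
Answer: $- \frac{944}{5} \approx -188.8$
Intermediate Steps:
$F{\left(R,V \right)} = 5$ ($F{\left(R,V \right)} = \frac{1}{5} \cdot 25 = 5$)
$- \frac{944}{F{\left(O,-12 \right)}} = - \frac{944}{5}$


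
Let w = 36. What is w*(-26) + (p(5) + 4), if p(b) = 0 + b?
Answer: -927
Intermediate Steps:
p(b) = b
w*(-26) + (p(5) + 4) = 36*(-26) + (5 + 4) = -936 + 9 = -927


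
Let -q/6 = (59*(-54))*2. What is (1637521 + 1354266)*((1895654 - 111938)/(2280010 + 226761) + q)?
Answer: 286734818484294756/2506771 ≈ 1.1438e+11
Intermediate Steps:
q = 38232 (q = -6*59*(-54)*2 = -(-19116)*2 = -6*(-6372) = 38232)
(1637521 + 1354266)*((1895654 - 111938)/(2280010 + 226761) + q) = (1637521 + 1354266)*((1895654 - 111938)/(2280010 + 226761) + 38232) = 2991787*(1783716/2506771 + 38232) = 2991787*(95840652588/2506771) = 286734818484294756/2506771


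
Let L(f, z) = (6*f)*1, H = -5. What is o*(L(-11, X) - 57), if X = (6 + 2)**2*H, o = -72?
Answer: 8856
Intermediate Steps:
X = -320 (X = (6 + 2)**2*(-5) = 8**2*(-5) = 64*(-5) = -320)
L(f, z) = 6*f
o*(L(-11, X) - 57) = -72*(6*(-11) - 57) = -72*(-66 - 57) = -72*(-123) = 8856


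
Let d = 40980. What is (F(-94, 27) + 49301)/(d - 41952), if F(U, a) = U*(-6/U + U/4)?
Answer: -4292/81 ≈ -52.988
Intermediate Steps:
F(U, a) = U*(-6/U + U/4) (F(U, a) = U*(-6/U + U*(¼)) = U*(-6/U + U/4))
(F(-94, 27) + 49301)/(d - 41952) = ((-6 + (¼)*(-94)²) + 49301)/(40980 - 41952) = ((-6 + (¼)*8836) + 49301)/(-972) = ((-6 + 2209) + 49301)*(-1/972) = (2203 + 49301)*(-1/972) = 51504*(-1/972) = -4292/81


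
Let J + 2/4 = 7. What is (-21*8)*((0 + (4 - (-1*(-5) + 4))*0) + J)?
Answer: -1092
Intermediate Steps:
J = 13/2 (J = -½ + 7 = 13/2 ≈ 6.5000)
(-21*8)*((0 + (4 - (-1*(-5) + 4))*0) + J) = (-21*8)*((0 + (4 - (-1*(-5) + 4))*0) + 13/2) = -168*((0 + (4 - (5 + 4))*0) + 13/2) = -168*((0 + (4 - 1*9)*0) + 13/2) = -168*((0 + (4 - 9)*0) + 13/2) = -168*((0 - 5*0) + 13/2) = -168*((0 + 0) + 13/2) = -168*(0 + 13/2) = -168*13/2 = -1092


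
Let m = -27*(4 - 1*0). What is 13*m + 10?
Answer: -1394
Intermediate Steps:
m = -108 (m = -27*(4 + 0) = -27*4 = -108)
13*m + 10 = 13*(-108) + 10 = -1404 + 10 = -1394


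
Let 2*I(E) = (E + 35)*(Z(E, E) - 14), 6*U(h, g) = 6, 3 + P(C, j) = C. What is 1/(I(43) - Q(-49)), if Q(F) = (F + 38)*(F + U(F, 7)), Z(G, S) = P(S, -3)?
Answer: 1/486 ≈ 0.0020576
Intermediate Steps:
P(C, j) = -3 + C
Z(G, S) = -3 + S
U(h, g) = 1 (U(h, g) = (⅙)*6 = 1)
I(E) = (-17 + E)*(35 + E)/2 (I(E) = ((E + 35)*((-3 + E) - 14))/2 = ((35 + E)*(-17 + E))/2 = ((-17 + E)*(35 + E))/2 = (-17 + E)*(35 + E)/2)
Q(F) = (1 + F)*(38 + F) (Q(F) = (F + 38)*(F + 1) = (38 + F)*(1 + F) = (1 + F)*(38 + F))
1/(I(43) - Q(-49)) = 1/((-595/2 + (½)*43² + 9*43) - (38 + (-49)² + 39*(-49))) = 1/((-595/2 + (½)*1849 + 387) - (38 + 2401 - 1911)) = 1/((-595/2 + 1849/2 + 387) - 1*528) = 1/(1014 - 528) = 1/486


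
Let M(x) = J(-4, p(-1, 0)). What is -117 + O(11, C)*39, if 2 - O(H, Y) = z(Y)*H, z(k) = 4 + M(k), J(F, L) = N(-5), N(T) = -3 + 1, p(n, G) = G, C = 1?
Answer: -897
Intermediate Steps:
N(T) = -2
J(F, L) = -2
M(x) = -2
z(k) = 2 (z(k) = 4 - 2 = 2)
O(H, Y) = 2 - 2*H
-117 + O(11, C)*39 = -117 + (2 - 2*11)*39 = -117 + (2 - 22)*39 = -117 - 20*39 = -117 - 780 = -897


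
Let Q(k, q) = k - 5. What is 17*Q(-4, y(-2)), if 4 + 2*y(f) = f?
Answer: -153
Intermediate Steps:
y(f) = -2 + f/2
Q(k, q) = -5 + k
17*Q(-4, y(-2)) = 17*(-5 - 4) = 17*(-9) = -153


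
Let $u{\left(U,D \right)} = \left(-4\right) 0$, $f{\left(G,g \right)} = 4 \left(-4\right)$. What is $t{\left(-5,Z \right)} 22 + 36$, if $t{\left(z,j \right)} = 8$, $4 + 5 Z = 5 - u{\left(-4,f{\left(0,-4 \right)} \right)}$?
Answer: $212$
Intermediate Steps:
$f{\left(G,g \right)} = -16$
$u{\left(U,D \right)} = 0$
$Z = \frac{1}{5}$ ($Z = - \frac{4}{5} + \frac{5 - 0}{5} = - \frac{4}{5} + \frac{5 + 0}{5} = - \frac{4}{5} + \frac{1}{5} \cdot 5 = - \frac{4}{5} + 1 = \frac{1}{5} \approx 0.2$)
$t{\left(-5,Z \right)} 22 + 36 = 8 \cdot 22 + 36 = 176 + 36 = 212$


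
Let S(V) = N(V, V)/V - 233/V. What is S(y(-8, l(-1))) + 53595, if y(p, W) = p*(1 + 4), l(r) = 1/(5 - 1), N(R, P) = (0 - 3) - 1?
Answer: 2144037/40 ≈ 53601.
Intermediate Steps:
N(R, P) = -4 (N(R, P) = -3 - 1 = -4)
l(r) = ¼ (l(r) = 1/4 = ¼)
y(p, W) = 5*p (y(p, W) = p*5 = 5*p)
S(V) = -237/V (S(V) = -4/V - 233/V = -237/V)
S(y(-8, l(-1))) + 53595 = -237/(5*(-8)) + 53595 = -237/(-40) + 53595 = -237*(-1/40) + 53595 = 237/40 + 53595 = 2144037/40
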